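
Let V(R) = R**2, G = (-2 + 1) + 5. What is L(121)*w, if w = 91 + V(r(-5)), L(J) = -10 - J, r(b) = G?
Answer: -14017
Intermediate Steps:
G = 4 (G = -1 + 5 = 4)
r(b) = 4
w = 107 (w = 91 + 4**2 = 91 + 16 = 107)
L(121)*w = (-10 - 1*121)*107 = (-10 - 121)*107 = -131*107 = -14017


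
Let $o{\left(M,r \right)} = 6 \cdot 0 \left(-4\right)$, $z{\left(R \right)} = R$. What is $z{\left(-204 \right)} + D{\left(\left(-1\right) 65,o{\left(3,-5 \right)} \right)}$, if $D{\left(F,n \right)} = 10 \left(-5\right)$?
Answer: $-254$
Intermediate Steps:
$o{\left(M,r \right)} = 0$ ($o{\left(M,r \right)} = 0 \left(-4\right) = 0$)
$D{\left(F,n \right)} = -50$
$z{\left(-204 \right)} + D{\left(\left(-1\right) 65,o{\left(3,-5 \right)} \right)} = -204 - 50 = -254$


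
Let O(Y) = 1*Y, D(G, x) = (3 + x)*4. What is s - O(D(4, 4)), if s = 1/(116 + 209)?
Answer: -9099/325 ≈ -27.997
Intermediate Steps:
D(G, x) = 12 + 4*x
O(Y) = Y
s = 1/325 ≈ 0.0030769
s - O(D(4, 4)) = 1/325 - (12 + 4*4) = 1/325 - (12 + 16) = 1/325 - 1*28 = 1/325 - 28 = -9099/325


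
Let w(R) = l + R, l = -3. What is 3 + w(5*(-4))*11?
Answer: -250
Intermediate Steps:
w(R) = -3 + R
3 + w(5*(-4))*11 = 3 + (-3 + 5*(-4))*11 = 3 + (-3 - 20)*11 = 3 - 23*11 = 3 - 253 = -250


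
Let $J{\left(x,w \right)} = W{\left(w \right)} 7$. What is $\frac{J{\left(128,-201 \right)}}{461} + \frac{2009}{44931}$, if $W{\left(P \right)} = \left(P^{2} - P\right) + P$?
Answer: $\frac{12707727466}{20713191} \approx 613.51$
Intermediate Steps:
$W{\left(P \right)} = P^{2}$
$J{\left(x,w \right)} = 7 w^{2}$ ($J{\left(x,w \right)} = w^{2} \cdot 7 = 7 w^{2}$)
$\frac{J{\left(128,-201 \right)}}{461} + \frac{2009}{44931} = \frac{7 \left(-201\right)^{2}}{461} + \frac{2009}{44931} = 7 \cdot 40401 \cdot \frac{1}{461} + 2009 \cdot \frac{1}{44931} = 282807 \cdot \frac{1}{461} + \frac{2009}{44931} = \frac{282807}{461} + \frac{2009}{44931} = \frac{12707727466}{20713191}$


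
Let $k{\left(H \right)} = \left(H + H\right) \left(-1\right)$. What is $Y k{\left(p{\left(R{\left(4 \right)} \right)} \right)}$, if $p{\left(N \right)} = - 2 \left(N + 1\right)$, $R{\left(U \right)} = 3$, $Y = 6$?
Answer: $96$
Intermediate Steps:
$p{\left(N \right)} = -2 - 2 N$ ($p{\left(N \right)} = - 2 \left(1 + N\right) = -2 - 2 N$)
$k{\left(H \right)} = - 2 H$ ($k{\left(H \right)} = 2 H \left(-1\right) = - 2 H$)
$Y k{\left(p{\left(R{\left(4 \right)} \right)} \right)} = 6 \left(- 2 \left(-2 - 6\right)\right) = 6 \left(\left(-2\right) \left(-8\right)\right) = 6 \cdot 16 = 96$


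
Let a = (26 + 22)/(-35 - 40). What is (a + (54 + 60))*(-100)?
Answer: -11336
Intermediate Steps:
a = -16/25 (a = 48/(-75) = 48*(-1/75) = -16/25 ≈ -0.64000)
(a + (54 + 60))*(-100) = (-16/25 + (54 + 60))*(-100) = (-16/25 + 114)*(-100) = (2834/25)*(-100) = -11336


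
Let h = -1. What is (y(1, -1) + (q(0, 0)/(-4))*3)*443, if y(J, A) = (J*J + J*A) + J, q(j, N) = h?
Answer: 3101/4 ≈ 775.25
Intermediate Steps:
q(j, N) = -1
y(J, A) = J + J**2 + A*J (y(J, A) = (J**2 + A*J) + J = J + J**2 + A*J)
(y(1, -1) + (q(0, 0)/(-4))*3)*443 = (1*(1 - 1 + 1) - 1/(-4)*3)*443 = (1*1 - 1*(-1/4)*3)*443 = (1 + (1/4)*3)*443 = (1 + 3/4)*443 = (7/4)*443 = 3101/4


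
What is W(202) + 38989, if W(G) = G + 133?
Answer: 39324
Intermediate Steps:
W(G) = 133 + G
W(202) + 38989 = (133 + 202) + 38989 = 335 + 38989 = 39324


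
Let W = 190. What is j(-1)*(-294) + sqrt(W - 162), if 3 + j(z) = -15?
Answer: 5292 + 2*sqrt(7) ≈ 5297.3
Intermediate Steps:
j(z) = -18 (j(z) = -3 - 15 = -18)
j(-1)*(-294) + sqrt(W - 162) = -18*(-294) + sqrt(190 - 162) = 5292 + sqrt(28) = 5292 + 2*sqrt(7)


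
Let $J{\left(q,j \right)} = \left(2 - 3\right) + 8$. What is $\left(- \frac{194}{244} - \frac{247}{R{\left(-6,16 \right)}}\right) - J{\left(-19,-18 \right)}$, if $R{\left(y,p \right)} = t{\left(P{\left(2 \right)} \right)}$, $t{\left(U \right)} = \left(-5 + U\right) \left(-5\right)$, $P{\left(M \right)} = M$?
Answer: $- \frac{44399}{1830} \approx -24.262$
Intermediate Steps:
$t{\left(U \right)} = 25 - 5 U$
$R{\left(y,p \right)} = 15$ ($R{\left(y,p \right)} = 25 - 10 = 15$)
$J{\left(q,j \right)} = 7$ ($J{\left(q,j \right)} = -1 + 8 = 7$)
$\left(- \frac{194}{244} - \frac{247}{R{\left(-6,16 \right)}}\right) - J{\left(-19,-18 \right)} = \left(- \frac{194}{244} - \frac{247}{15}\right) - 7 = \left(\left(-194\right) \frac{1}{244} - \frac{247}{15}\right) - 7 = \left(- \frac{97}{122} - \frac{247}{15}\right) - 7 = - \frac{31589}{1830} - 7 = - \frac{44399}{1830}$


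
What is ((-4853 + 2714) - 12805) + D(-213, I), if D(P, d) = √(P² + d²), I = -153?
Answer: -14944 + 3*√7642 ≈ -14682.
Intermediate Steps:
((-4853 + 2714) - 12805) + D(-213, I) = ((-4853 + 2714) - 12805) + √((-213)² + (-153)²) = (-2139 - 12805) + √(45369 + 23409) = -14944 + √68778 = -14944 + 3*√7642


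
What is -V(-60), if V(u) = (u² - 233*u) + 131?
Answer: -17711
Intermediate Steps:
V(u) = 131 + u² - 233*u
-V(-60) = -(131 + (-60)² - 233*(-60)) = -(131 + 3600 + 13980) = -1*17711 = -17711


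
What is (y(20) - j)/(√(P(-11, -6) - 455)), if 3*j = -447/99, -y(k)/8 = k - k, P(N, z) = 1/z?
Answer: -149*I*√16386/270369 ≈ -0.070545*I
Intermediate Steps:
y(k) = 0 (y(k) = -8*(k - k) = -8*0 = 0)
j = -149/99 (j = (-447/99)/3 = (-447*1/99)/3 = (⅓)*(-149/33) = -149/99 ≈ -1.5051)
(y(20) - j)/(√(P(-11, -6) - 455)) = (0 - 1*(-149/99))/(√(1/(-6) - 455)) = (0 + 149/99)/(√(-⅙ - 455)) = 149/(99*(√(-2731/6))) = 149/(99*((I*√16386/6))) = 149*(-I*√16386/2731)/99 = -149*I*√16386/270369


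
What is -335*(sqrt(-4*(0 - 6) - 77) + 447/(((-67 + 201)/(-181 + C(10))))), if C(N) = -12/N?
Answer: 407217/2 - 335*I*sqrt(53) ≈ 2.0361e+5 - 2438.8*I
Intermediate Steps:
-335*(sqrt(-4*(0 - 6) - 77) + 447/(((-67 + 201)/(-181 + C(10))))) = -335*(sqrt(-4*(0 - 6) - 77) + 447/(((-67 + 201)/(-181 - 12/10)))) = -335*(sqrt(-4*(-6) - 77) + 447/((134/(-181 - 12*1/10)))) = -335*(sqrt(24 - 77) + 447/((134/(-181 - 6/5)))) = -335*(sqrt(-53) + 447/((134/(-911/5)))) = -335*(I*sqrt(53) + 447/((134*(-5/911)))) = -335*(I*sqrt(53) + 447/(-670/911)) = -335*(I*sqrt(53) + 447*(-911/670)) = -335*(I*sqrt(53) - 407217/670) = -335*(-407217/670 + I*sqrt(53)) = 407217/2 - 335*I*sqrt(53)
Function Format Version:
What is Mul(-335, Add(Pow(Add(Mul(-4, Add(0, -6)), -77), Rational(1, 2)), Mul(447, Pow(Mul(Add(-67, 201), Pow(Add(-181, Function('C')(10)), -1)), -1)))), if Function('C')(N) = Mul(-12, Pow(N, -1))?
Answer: Add(Rational(407217, 2), Mul(-335, I, Pow(53, Rational(1, 2)))) ≈ Add(2.0361e+5, Mul(-2438.8, I))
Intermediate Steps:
Mul(-335, Add(Pow(Add(Mul(-4, Add(0, -6)), -77), Rational(1, 2)), Mul(447, Pow(Mul(Add(-67, 201), Pow(Add(-181, Function('C')(10)), -1)), -1)))) = Mul(-335, Add(Pow(Add(Mul(-4, Add(0, -6)), -77), Rational(1, 2)), Mul(447, Pow(Mul(Add(-67, 201), Pow(Add(-181, Mul(-12, Pow(10, -1))), -1)), -1)))) = Mul(-335, Add(Pow(Add(Mul(-4, -6), -77), Rational(1, 2)), Mul(447, Pow(Mul(134, Pow(Add(-181, Mul(-12, Rational(1, 10))), -1)), -1)))) = Mul(-335, Add(Pow(Add(24, -77), Rational(1, 2)), Mul(447, Pow(Mul(134, Pow(Add(-181, Rational(-6, 5)), -1)), -1)))) = Mul(-335, Add(Pow(-53, Rational(1, 2)), Mul(447, Pow(Mul(134, Pow(Rational(-911, 5), -1)), -1)))) = Mul(-335, Add(Mul(I, Pow(53, Rational(1, 2))), Mul(447, Pow(Mul(134, Rational(-5, 911)), -1)))) = Mul(-335, Add(Mul(I, Pow(53, Rational(1, 2))), Mul(447, Pow(Rational(-670, 911), -1)))) = Mul(-335, Add(Mul(I, Pow(53, Rational(1, 2))), Mul(447, Rational(-911, 670)))) = Mul(-335, Add(Mul(I, Pow(53, Rational(1, 2))), Rational(-407217, 670))) = Mul(-335, Add(Rational(-407217, 670), Mul(I, Pow(53, Rational(1, 2))))) = Add(Rational(407217, 2), Mul(-335, I, Pow(53, Rational(1, 2))))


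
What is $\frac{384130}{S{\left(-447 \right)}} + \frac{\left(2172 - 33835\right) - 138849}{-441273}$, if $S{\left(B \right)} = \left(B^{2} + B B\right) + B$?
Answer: $\frac{79189881014}{58714461561} \approx 1.3487$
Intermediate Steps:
$S{\left(B \right)} = B + 2 B^{2}$ ($S{\left(B \right)} = \left(B^{2} + B^{2}\right) + B = 2 B^{2} + B = B + 2 B^{2}$)
$\frac{384130}{S{\left(-447 \right)}} + \frac{\left(2172 - 33835\right) - 138849}{-441273} = \frac{384130}{\left(-447\right) \left(1 + 2 \left(-447\right)\right)} + \frac{\left(2172 - 33835\right) - 138849}{-441273} = \frac{384130}{\left(-447\right) \left(1 - 894\right)} + \left(\left(2172 + \left(-63246 + 29411\right)\right) - 138849\right) \left(- \frac{1}{441273}\right) = \frac{384130}{\left(-447\right) \left(-893\right)} + \left(\left(2172 - 33835\right) - 138849\right) \left(- \frac{1}{441273}\right) = \frac{384130}{399171} + \left(-31663 - 138849\right) \left(- \frac{1}{441273}\right) = 384130 \cdot \frac{1}{399171} - - \frac{170512}{441273} = \frac{384130}{399171} + \frac{170512}{441273} = \frac{79189881014}{58714461561}$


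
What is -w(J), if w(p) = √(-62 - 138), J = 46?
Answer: -10*I*√2 ≈ -14.142*I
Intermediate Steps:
w(p) = 10*I*√2 (w(p) = √(-200) = 10*I*√2)
-w(J) = -10*I*√2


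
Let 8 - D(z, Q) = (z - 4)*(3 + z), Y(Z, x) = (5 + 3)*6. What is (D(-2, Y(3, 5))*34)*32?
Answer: 15232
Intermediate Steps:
Y(Z, x) = 48 (Y(Z, x) = 8*6 = 48)
D(z, Q) = 8 - (-4 + z)*(3 + z) (D(z, Q) = 8 - (z - 4)*(3 + z) = 8 - (-4 + z)*(3 + z))
(D(-2, Y(3, 5))*34)*32 = ((20 - 2 - 1*(-2)²)*34)*32 = ((20 - 2 - 1*4)*34)*32 = ((20 - 2 - 4)*34)*32 = (14*34)*32 = 476*32 = 15232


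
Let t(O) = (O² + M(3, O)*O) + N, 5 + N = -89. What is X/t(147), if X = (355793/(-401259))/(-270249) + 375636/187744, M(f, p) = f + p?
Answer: 599029056582151/13043188006187449320 ≈ 4.5927e-5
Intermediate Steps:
N = -94 (N = -5 - 89 = -94)
t(O) = -94 + O² + O*(3 + O) (t(O) = (O² + (3 + O)*O) - 94 = (O² + O*(3 + O)) - 94 = -94 + O² + O*(3 + O))
X = 599029056582151/299396029064328 (X = (355793*(-1/401259))*(-1/270249) + 375636*(1/187744) = -355793/401259*(-1/270249) + 93909/46936 = 20929/6378814323 + 93909/46936 = 599029056582151/299396029064328 ≈ 2.0008)
X/t(147) = 599029056582151/(299396029064328*(-94 + 147² + 147*(3 + 147))) = 599029056582151/(299396029064328*(-94 + 21609 + 147*150)) = 599029056582151/(299396029064328*(-94 + 21609 + 22050)) = (599029056582151/299396029064328)/43565 = (599029056582151/299396029064328)*(1/43565) = 599029056582151/13043188006187449320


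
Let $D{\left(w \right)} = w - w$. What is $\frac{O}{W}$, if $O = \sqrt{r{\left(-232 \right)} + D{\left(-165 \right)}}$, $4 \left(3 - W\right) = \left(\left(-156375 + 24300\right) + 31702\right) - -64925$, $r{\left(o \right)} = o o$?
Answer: $\frac{232}{8865} \approx 0.02617$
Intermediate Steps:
$D{\left(w \right)} = 0$
$r{\left(o \right)} = o^{2}$
$W = 8865$ ($W = 3 - \frac{\left(\left(-156375 + 24300\right) + 31702\right) - -64925}{4} = 3 - \frac{\left(-132075 + 31702\right) + 64925}{4} = 3 - \frac{-100373 + 64925}{4} = 3 - -8862 = 3 + 8862 = 8865$)
$O = 232$ ($O = \sqrt{\left(-232\right)^{2} + 0} = \sqrt{53824 + 0} = \sqrt{53824} = 232$)
$\frac{O}{W} = \frac{232}{8865}$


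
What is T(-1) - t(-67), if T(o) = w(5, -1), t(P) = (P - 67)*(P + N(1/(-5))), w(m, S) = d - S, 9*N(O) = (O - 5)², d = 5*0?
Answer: -1929241/225 ≈ -8574.4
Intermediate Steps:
d = 0
N(O) = (-5 + O)²/9 (N(O) = (O - 5)²/9 = (-5 + O)²/9)
w(m, S) = -S (w(m, S) = 0 - S = -S)
t(P) = (-67 + P)*(676/225 + P) (t(P) = (P - 67)*(P + (-5 + 1/(-5))²/9) = (-67 + P)*(P + (-5 - ⅕)²/9) = (-67 + P)*(P + (-26/5)²/9) = (-67 + P)*(P + (⅑)*(676/25)) = (-67 + P)*(P + 676/225) = (-67 + P)*(676/225 + P))
T(o) = 1 (T(o) = -1*(-1) = 1)
T(-1) - t(-67) = 1 - (-45292/225 + (-67)² - 14399/225*(-67)) = 1 - (-45292/225 + 4489 + 964733/225) = 1 - 1*1929466/225 = 1 - 1929466/225 = -1929241/225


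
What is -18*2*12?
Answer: -432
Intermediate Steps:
-18*2*12 = -36*12 = -432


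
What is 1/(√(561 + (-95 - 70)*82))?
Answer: -I*√1441/4323 ≈ -0.0087811*I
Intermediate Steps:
1/(√(561 + (-95 - 70)*82)) = 1/(√(561 - 165*82)) = 1/(√(561 - 13530)) = 1/(√(-12969)) = 1/(3*I*√1441) = -I*√1441/4323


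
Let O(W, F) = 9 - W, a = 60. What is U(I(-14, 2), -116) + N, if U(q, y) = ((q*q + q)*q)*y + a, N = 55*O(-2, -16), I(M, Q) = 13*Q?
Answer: -2116567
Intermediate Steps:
N = 605 (N = 55*(9 - 1*(-2)) = 55*(9 + 2) = 55*11 = 605)
U(q, y) = 60 + q*y*(q + q**2) (U(q, y) = ((q*q + q)*q)*y + 60 = ((q**2 + q)*q)*y + 60 = ((q + q**2)*q)*y + 60 = (q*(q + q**2))*y + 60 = q*y*(q + q**2) + 60 = 60 + q*y*(q + q**2))
U(I(-14, 2), -116) + N = (60 - 116*(13*2)**2 - 116*(13*2)**3) + 605 = (60 - 116*26**2 - 116*26**3) + 605 = (60 - 116*676 - 116*17576) + 605 = (60 - 78416 - 2038816) + 605 = -2117172 + 605 = -2116567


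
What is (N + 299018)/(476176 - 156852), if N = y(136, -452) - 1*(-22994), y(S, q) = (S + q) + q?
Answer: 80311/79831 ≈ 1.0060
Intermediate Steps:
y(S, q) = S + 2*q
N = 22226 (N = (136 + 2*(-452)) - 1*(-22994) = (136 - 904) + 22994 = -768 + 22994 = 22226)
(N + 299018)/(476176 - 156852) = (22226 + 299018)/(476176 - 156852) = 321244/319324 = 321244*(1/319324) = 80311/79831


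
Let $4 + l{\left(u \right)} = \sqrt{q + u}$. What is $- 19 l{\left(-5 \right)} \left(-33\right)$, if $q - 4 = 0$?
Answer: $-2508 + 627 i \approx -2508.0 + 627.0 i$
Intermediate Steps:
$q = 4$ ($q = 4 + 0 = 4$)
$l{\left(u \right)} = -4 + \sqrt{4 + u}$
$- 19 l{\left(-5 \right)} \left(-33\right) = - 19 \left(-4 + \sqrt{4 - 5}\right) \left(-33\right) = - 19 \left(-4 + \sqrt{-1}\right) \left(-33\right) = - 19 \left(-4 + i\right) \left(-33\right) = \left(76 - 19 i\right) \left(-33\right) = -2508 + 627 i$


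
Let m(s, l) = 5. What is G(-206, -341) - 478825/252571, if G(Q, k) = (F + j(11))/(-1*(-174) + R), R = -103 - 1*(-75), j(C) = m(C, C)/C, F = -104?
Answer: -96061029/36875366 ≈ -2.6050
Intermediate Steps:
j(C) = 5/C
R = -28 (R = -103 + 75 = -28)
G(Q, k) = -1139/1606 (G(Q, k) = (-104 + 5/11)/(-1*(-174) - 28) = (-104 + 5*(1/11))/(174 - 28) = (-104 + 5/11)/146 = -1139/11*1/146 = -1139/1606)
G(-206, -341) - 478825/252571 = -1139/1606 - 478825/252571 = -96061029/36875366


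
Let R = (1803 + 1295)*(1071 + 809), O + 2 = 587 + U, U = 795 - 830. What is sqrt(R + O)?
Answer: sqrt(5824790) ≈ 2413.5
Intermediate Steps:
U = -35
O = 550 (O = -2 + (587 - 35) = -2 + 552 = 550)
R = 5824240 (R = 3098*1880 = 5824240)
sqrt(R + O) = sqrt(5824240 + 550) = sqrt(5824790)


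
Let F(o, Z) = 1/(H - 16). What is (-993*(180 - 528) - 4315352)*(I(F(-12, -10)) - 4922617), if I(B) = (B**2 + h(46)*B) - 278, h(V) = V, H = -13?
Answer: 16435541718082064/841 ≈ 1.9543e+13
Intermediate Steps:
F(o, Z) = -1/29 (F(o, Z) = 1/(-13 - 16) = 1/(-29) = -1/29)
I(B) = -278 + B**2 + 46*B (I(B) = (B**2 + 46*B) - 278 = -278 + B**2 + 46*B)
(-993*(180 - 528) - 4315352)*(I(F(-12, -10)) - 4922617) = (-993*(180 - 528) - 4315352)*((-278 + (-1/29)**2 + 46*(-1/29)) - 4922617) = (-993*(-348) - 4315352)*((-278 + 1/841 - 46/29) - 4922617) = (345564 - 4315352)*(-235131/841 - 4922617) = -3969788*(-4140156028/841) = 16435541718082064/841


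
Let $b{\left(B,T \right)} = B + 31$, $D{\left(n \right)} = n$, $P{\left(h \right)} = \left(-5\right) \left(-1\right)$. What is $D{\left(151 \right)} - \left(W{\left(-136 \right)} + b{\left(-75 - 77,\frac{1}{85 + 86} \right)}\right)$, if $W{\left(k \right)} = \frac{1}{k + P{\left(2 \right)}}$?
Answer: $\frac{35633}{131} \approx 272.01$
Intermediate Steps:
$P{\left(h \right)} = 5$
$b{\left(B,T \right)} = 31 + B$
$W{\left(k \right)} = \frac{1}{5 + k}$ ($W{\left(k \right)} = \frac{1}{k + 5} = \frac{1}{5 + k}$)
$D{\left(151 \right)} - \left(W{\left(-136 \right)} + b{\left(-75 - 77,\frac{1}{85 + 86} \right)}\right) = 151 - \left(\frac{1}{5 - 136} + \left(31 - 152\right)\right) = 151 - \left(\frac{1}{-131} + \left(31 - 152\right)\right) = 151 - \left(- \frac{1}{131} + \left(31 - 152\right)\right) = 151 - \left(- \frac{1}{131} - 121\right) = 151 - - \frac{15852}{131} = 151 + \frac{15852}{131} = \frac{35633}{131}$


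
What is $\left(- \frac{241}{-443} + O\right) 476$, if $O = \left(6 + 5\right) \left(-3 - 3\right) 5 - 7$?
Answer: $- \frac{70947800}{443} \approx -1.6015 \cdot 10^{5}$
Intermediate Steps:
$O = -337$ ($O = 11 \left(-6\right) 5 - 7 = \left(-66\right) 5 - 7 = -330 - 7 = -337$)
$\left(- \frac{241}{-443} + O\right) 476 = \left(- \frac{241}{-443} - 337\right) 476 = \left(\left(-241\right) \left(- \frac{1}{443}\right) - 337\right) 476 = \left(\frac{241}{443} - 337\right) 476 = \left(- \frac{149050}{443}\right) 476 = - \frac{70947800}{443}$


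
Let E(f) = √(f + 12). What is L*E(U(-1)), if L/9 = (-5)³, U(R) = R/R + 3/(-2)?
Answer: -1125*√46/2 ≈ -3815.1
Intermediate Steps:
U(R) = -½ (U(R) = 1 + 3*(-½) = 1 - 3/2 = -½)
E(f) = √(12 + f)
L = -1125 (L = 9*(-5)³ = 9*(-125) = -1125)
L*E(U(-1)) = -1125*√(12 - ½) = -1125*√46/2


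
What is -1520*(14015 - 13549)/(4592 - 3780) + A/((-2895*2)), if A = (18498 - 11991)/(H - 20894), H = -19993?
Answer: -221805088611/254271710 ≈ -872.32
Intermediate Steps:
A = -723/4543 (A = (18498 - 11991)/(-19993 - 20894) = 6507/(-40887) = 6507*(-1/40887) = -723/4543 ≈ -0.15915)
-1520*(14015 - 13549)/(4592 - 3780) + A/((-2895*2)) = -1520*(14015 - 13549)/(4592 - 3780) - 723/(4543*((-2895*2))) = -1520/(812/466) - 723/4543/(-5790) = -1520/(812*(1/466)) - 723/4543*(-1/5790) = -1520/406/233 + 241/8767990 = -1520*233/406 + 241/8767990 = -177080/203 + 241/8767990 = -221805088611/254271710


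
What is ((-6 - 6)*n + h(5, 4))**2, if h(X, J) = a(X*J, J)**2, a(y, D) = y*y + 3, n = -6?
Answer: 26400075361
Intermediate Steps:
a(y, D) = 3 + y**2 (a(y, D) = y**2 + 3 = 3 + y**2)
h(X, J) = (3 + J**2*X**2)**2 (h(X, J) = (3 + (X*J)**2)**2 = (3 + (J*X)**2)**2 = (3 + J**2*X**2)**2)
((-6 - 6)*n + h(5, 4))**2 = ((-6 - 6)*(-6) + (3 + 4**2*5**2)**2)**2 = (-12*(-6) + (3 + 16*25)**2)**2 = (72 + (3 + 400)**2)**2 = (72 + 403**2)**2 = (72 + 162409)**2 = 162481**2 = 26400075361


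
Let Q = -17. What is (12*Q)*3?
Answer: -612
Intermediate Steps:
(12*Q)*3 = (12*(-17))*3 = -204*3 = -612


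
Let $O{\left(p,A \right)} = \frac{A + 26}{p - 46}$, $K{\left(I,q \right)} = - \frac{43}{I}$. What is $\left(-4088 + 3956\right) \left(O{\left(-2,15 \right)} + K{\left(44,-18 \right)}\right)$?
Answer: $\frac{967}{4} \approx 241.75$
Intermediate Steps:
$O{\left(p,A \right)} = \frac{26 + A}{-46 + p}$
$\left(-4088 + 3956\right) \left(O{\left(-2,15 \right)} + K{\left(44,-18 \right)}\right) = \left(-4088 + 3956\right) \left(\frac{26 + 15}{-46 - 2} - \frac{43}{44}\right) = - 132 \left(\frac{1}{-48} \cdot 41 - \frac{43}{44}\right) = - 132 \left(\left(- \frac{1}{48}\right) 41 - \frac{43}{44}\right) = - 132 \left(- \frac{41}{48} - \frac{43}{44}\right) = \left(-132\right) \left(- \frac{967}{528}\right) = \frac{967}{4}$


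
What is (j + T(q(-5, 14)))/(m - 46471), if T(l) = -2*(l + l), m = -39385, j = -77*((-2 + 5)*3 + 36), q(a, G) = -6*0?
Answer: 3465/85856 ≈ 0.040358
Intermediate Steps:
q(a, G) = 0
j = -3465 (j = -77*(3*3 + 36) = -77*(9 + 36) = -77*45 = -3465)
T(l) = -4*l
(j + T(q(-5, 14)))/(m - 46471) = (-3465 - 4*0)/(-39385 - 46471) = (-3465 + 0)/(-85856) = -3465*(-1/85856) = 3465/85856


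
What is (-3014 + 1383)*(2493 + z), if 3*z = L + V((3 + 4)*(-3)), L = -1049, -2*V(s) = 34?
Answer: -10459603/3 ≈ -3.4865e+6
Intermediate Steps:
V(s) = -17 (V(s) = -½*34 = -17)
z = -1066/3 (z = (-1049 - 17)/3 = (⅓)*(-1066) = -1066/3 ≈ -355.33)
(-3014 + 1383)*(2493 + z) = (-3014 + 1383)*(2493 - 1066/3) = -1631*6413/3 = -10459603/3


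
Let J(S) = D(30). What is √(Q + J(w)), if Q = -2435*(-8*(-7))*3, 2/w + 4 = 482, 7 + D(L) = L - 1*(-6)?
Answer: I*√409051 ≈ 639.57*I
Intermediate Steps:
D(L) = -1 + L (D(L) = -7 + (L - 1*(-6)) = -7 + (L + 6) = -7 + (6 + L) = -1 + L)
w = 1/239 (w = 2/(-4 + 482) = 2/478 = 2*(1/478) = 1/239 ≈ 0.0041841)
J(S) = 29 (J(S) = -1 + 30 = 29)
Q = -409080 (Q = -136360*3 = -2435*168 = -409080)
√(Q + J(w)) = √(-409080 + 29) = √(-409051) = I*√409051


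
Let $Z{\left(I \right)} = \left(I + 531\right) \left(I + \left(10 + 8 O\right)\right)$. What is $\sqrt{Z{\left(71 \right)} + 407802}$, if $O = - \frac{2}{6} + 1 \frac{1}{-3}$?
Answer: $\frac{2 \sqrt{1020045}}{3} \approx 673.32$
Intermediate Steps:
$O = - \frac{2}{3}$ ($O = \left(-2\right) \frac{1}{6} + 1 \left(- \frac{1}{3}\right) = - \frac{1}{3} - \frac{1}{3} = - \frac{2}{3} \approx -0.66667$)
$Z{\left(I \right)} = \left(531 + I\right) \left(\frac{14}{3} + I\right)$ ($Z{\left(I \right)} = \left(I + 531\right) \left(I + \left(10 + 8 \left(- \frac{2}{3}\right)\right)\right) = \left(531 + I\right) \left(I + \left(10 - \frac{16}{3}\right)\right) = \left(531 + I\right) \left(I + \frac{14}{3}\right) = \left(531 + I\right) \left(\frac{14}{3} + I\right)$)
$\sqrt{Z{\left(71 \right)} + 407802} = \sqrt{\left(2478 + 71^{2} + \frac{1607}{3} \cdot 71\right) + 407802} = \sqrt{\left(2478 + 5041 + \frac{114097}{3}\right) + 407802} = \sqrt{\frac{136654}{3} + 407802} = \sqrt{\frac{1360060}{3}} = \frac{2 \sqrt{1020045}}{3}$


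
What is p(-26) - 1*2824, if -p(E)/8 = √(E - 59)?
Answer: -2824 - 8*I*√85 ≈ -2824.0 - 73.756*I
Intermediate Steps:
p(E) = -8*√(-59 + E) (p(E) = -8*√(E - 59) = -8*√(-59 + E))
p(-26) - 1*2824 = -8*√(-59 - 26) - 1*2824 = -8*I*√85 - 2824 = -2824 - 8*I*√85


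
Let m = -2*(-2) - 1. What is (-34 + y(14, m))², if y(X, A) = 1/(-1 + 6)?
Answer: 28561/25 ≈ 1142.4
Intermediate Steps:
m = 3 (m = 4 - 1 = 3)
y(X, A) = ⅕ (y(X, A) = 1/5 = ⅕)
(-34 + y(14, m))² = (-34 + ⅕)² = (-169/5)² = 28561/25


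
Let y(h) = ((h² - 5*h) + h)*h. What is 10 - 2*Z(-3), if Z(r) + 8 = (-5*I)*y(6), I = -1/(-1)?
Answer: 746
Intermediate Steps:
y(h) = h*(h² - 4*h) (y(h) = (h² - 4*h)*h = h*(h² - 4*h))
I = 1 (I = -1*(-1) = 1)
Z(r) = -368 (Z(r) = -8 + (-5*1)*(6²*(-4 + 6)) = -8 - 180*2 = -8 - 5*72 = -8 - 360 = -368)
10 - 2*Z(-3) = 10 - 2*(-368) = 10 + 736 = 746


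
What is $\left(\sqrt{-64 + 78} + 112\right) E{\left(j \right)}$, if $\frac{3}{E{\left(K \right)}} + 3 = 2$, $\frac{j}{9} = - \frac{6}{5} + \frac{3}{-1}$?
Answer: $-336 - 3 \sqrt{14} \approx -347.23$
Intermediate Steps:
$j = - \frac{189}{5}$ ($j = 9 \left(- \frac{6}{5} + \frac{3}{-1}\right) = 9 \left(\left(-6\right) \frac{1}{5} + 3 \left(-1\right)\right) = 9 \left(- \frac{6}{5} - 3\right) = 9 \left(- \frac{21}{5}\right) = - \frac{189}{5} \approx -37.8$)
$E{\left(K \right)} = -3$ ($E{\left(K \right)} = \frac{3}{-3 + 2} = \frac{3}{-1} = 3 \left(-1\right) = -3$)
$\left(\sqrt{-64 + 78} + 112\right) E{\left(j \right)} = \left(\sqrt{-64 + 78} + 112\right) \left(-3\right) = \left(\sqrt{14} + 112\right) \left(-3\right) = \left(112 + \sqrt{14}\right) \left(-3\right) = -336 - 3 \sqrt{14}$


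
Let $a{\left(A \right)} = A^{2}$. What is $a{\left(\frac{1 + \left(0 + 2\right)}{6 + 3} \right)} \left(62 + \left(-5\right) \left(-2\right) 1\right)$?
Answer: $8$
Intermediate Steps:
$a{\left(\frac{1 + \left(0 + 2\right)}{6 + 3} \right)} \left(62 + \left(-5\right) \left(-2\right) 1\right) = \left(\frac{1 + \left(0 + 2\right)}{6 + 3}\right)^{2} \left(62 + \left(-5\right) \left(-2\right) 1\right) = \left(\frac{1 + 2}{9}\right)^{2} \left(62 + 10 \cdot 1\right) = \left(3 \cdot \frac{1}{9}\right)^{2} \left(62 + 10\right) = \left(\frac{1}{3}\right)^{2} \cdot 72 = \frac{1}{9} \cdot 72 = 8$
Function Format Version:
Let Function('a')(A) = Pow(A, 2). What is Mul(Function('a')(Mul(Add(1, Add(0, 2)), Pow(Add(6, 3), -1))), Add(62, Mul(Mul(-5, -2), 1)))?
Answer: 8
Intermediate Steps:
Mul(Function('a')(Mul(Add(1, Add(0, 2)), Pow(Add(6, 3), -1))), Add(62, Mul(Mul(-5, -2), 1))) = Mul(Pow(Mul(Add(1, Add(0, 2)), Pow(Add(6, 3), -1)), 2), Add(62, Mul(Mul(-5, -2), 1))) = Mul(Pow(Mul(Add(1, 2), Pow(9, -1)), 2), Add(62, Mul(10, 1))) = Mul(Pow(Mul(3, Rational(1, 9)), 2), Add(62, 10)) = Mul(Pow(Rational(1, 3), 2), 72) = Mul(Rational(1, 9), 72) = 8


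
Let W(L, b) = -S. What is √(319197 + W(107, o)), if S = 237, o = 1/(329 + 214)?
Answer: 12*√2215 ≈ 564.77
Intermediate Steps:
o = 1/543 ≈ 0.0018416
W(L, b) = -237 (W(L, b) = -1*237 = -237)
√(319197 + W(107, o)) = √(319197 - 237) = √318960 = 12*√2215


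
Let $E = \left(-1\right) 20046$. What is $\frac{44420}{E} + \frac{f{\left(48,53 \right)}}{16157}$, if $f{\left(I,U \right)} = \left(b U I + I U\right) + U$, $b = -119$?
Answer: $- \frac{3367140167}{161941611} \approx -20.792$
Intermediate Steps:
$f{\left(I,U \right)} = U - 118 I U$ ($f{\left(I,U \right)} = \left(- 119 U I + I U\right) + U = \left(- 119 I U + I U\right) + U = - 118 I U + U = U - 118 I U$)
$E = -20046$
$\frac{44420}{E} + \frac{f{\left(48,53 \right)}}{16157} = \frac{44420}{-20046} + \frac{53 \left(1 - 5664\right)}{16157} = 44420 \left(- \frac{1}{20046}\right) + 53 \left(1 - 5664\right) \frac{1}{16157} = - \frac{22210}{10023} + 53 \left(-5663\right) \frac{1}{16157} = - \frac{22210}{10023} - \frac{300139}{16157} = - \frac{3367140167}{161941611}$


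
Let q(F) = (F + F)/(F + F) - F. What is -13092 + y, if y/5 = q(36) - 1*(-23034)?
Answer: 101903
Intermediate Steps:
q(F) = 1 - F (q(F) = (2*F)/((2*F)) - F = (2*F)*(1/(2*F)) - F = 1 - F)
y = 114995 (y = 5*((1 - 1*36) - 1*(-23034)) = 5*((1 - 36) + 23034) = 5*(-35 + 23034) = 5*22999 = 114995)
-13092 + y = -13092 + 114995 = 101903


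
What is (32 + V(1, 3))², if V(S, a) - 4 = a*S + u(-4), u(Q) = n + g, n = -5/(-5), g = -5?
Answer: 1225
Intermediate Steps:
n = 1 (n = -5*(-⅕) = 1)
u(Q) = -4 (u(Q) = 1 - 5 = -4)
V(S, a) = S*a (V(S, a) = 4 + (a*S - 4) = 4 + (S*a - 4) = 4 + (-4 + S*a) = S*a)
(32 + V(1, 3))² = (32 + 1*3)² = (32 + 3)² = 35² = 1225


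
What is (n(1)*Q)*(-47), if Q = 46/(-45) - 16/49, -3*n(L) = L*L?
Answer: -139778/6615 ≈ -21.130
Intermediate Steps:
n(L) = -L²/3 (n(L) = -L*L/3 = -L²/3)
Q = -2974/2205 (Q = 46*(-1/45) - 16*1/49 = -46/45 - 16/49 = -2974/2205 ≈ -1.3488)
(n(1)*Q)*(-47) = (-⅓*1²*(-2974/2205))*(-47) = (-⅓*1*(-2974/2205))*(-47) = -⅓*(-2974/2205)*(-47) = (2974/6615)*(-47) = -139778/6615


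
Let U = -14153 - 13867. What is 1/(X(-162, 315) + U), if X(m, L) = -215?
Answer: -1/28235 ≈ -3.5417e-5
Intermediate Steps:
U = -28020
1/(X(-162, 315) + U) = 1/(-215 - 28020) = 1/(-28235) = -1/28235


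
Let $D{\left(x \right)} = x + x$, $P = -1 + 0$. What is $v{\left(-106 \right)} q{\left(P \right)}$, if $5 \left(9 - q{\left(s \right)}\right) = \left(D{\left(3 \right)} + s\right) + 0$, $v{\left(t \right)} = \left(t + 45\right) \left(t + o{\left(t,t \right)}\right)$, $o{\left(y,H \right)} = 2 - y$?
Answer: $-976$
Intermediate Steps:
$v{\left(t \right)} = 90 + 2 t$ ($v{\left(t \right)} = \left(t + 45\right) \left(t - \left(-2 + t\right)\right) = \left(45 + t\right) 2 = 90 + 2 t$)
$P = -1$
$D{\left(x \right)} = 2 x$
$q{\left(s \right)} = \frac{39}{5} - \frac{s}{5}$ ($q{\left(s \right)} = 9 - \frac{\left(2 \cdot 3 + s\right) + 0}{5} = 9 - \frac{\left(6 + s\right) + 0}{5} = 9 - \frac{6 + s}{5} = 9 - \left(\frac{6}{5} + \frac{s}{5}\right) = \frac{39}{5} - \frac{s}{5}$)
$v{\left(-106 \right)} q{\left(P \right)} = \left(90 + 2 \left(-106\right)\right) \left(\frac{39}{5} - - \frac{1}{5}\right) = \left(90 - 212\right) \left(\frac{39}{5} + \frac{1}{5}\right) = \left(-122\right) 8 = -976$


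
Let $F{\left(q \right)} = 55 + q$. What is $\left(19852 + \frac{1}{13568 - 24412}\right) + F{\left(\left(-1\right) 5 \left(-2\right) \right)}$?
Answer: $\frac{215979947}{10844} \approx 19917.0$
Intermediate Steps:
$\left(19852 + \frac{1}{13568 - 24412}\right) + F{\left(\left(-1\right) 5 \left(-2\right) \right)} = \left(19852 + \frac{1}{13568 - 24412}\right) + \left(55 + \left(-1\right) 5 \left(-2\right)\right) = \left(19852 + \frac{1}{-10844}\right) + \left(55 - -10\right) = \left(19852 - \frac{1}{10844}\right) + \left(55 + 10\right) = \frac{215275087}{10844} + 65 = \frac{215979947}{10844}$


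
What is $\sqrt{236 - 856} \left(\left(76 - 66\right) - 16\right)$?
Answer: $- 12 i \sqrt{155} \approx - 149.4 i$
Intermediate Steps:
$\sqrt{236 - 856} \left(\left(76 - 66\right) - 16\right) = \sqrt{-620} \left(10 - 16\right) = 2 i \sqrt{155} \left(-6\right) = - 12 i \sqrt{155}$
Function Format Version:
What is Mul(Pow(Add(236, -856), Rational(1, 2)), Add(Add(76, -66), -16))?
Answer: Mul(-12, I, Pow(155, Rational(1, 2))) ≈ Mul(-149.40, I)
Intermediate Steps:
Mul(Pow(Add(236, -856), Rational(1, 2)), Add(Add(76, -66), -16)) = Mul(Pow(-620, Rational(1, 2)), Add(10, -16)) = Mul(Mul(2, I, Pow(155, Rational(1, 2))), -6) = Mul(-12, I, Pow(155, Rational(1, 2)))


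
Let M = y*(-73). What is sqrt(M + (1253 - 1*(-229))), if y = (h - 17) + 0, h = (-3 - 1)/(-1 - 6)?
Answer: 137*sqrt(7)/7 ≈ 51.781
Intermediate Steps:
h = 4/7 (h = -4/(-7) = -4*(-1/7) = 4/7 ≈ 0.57143)
y = -115/7 (y = (4/7 - 17) + 0 = -115/7 + 0 = -115/7 ≈ -16.429)
M = 8395/7 (M = -115/7*(-73) = 8395/7 ≈ 1199.3)
sqrt(M + (1253 - 1*(-229))) = sqrt(8395/7 + (1253 - 1*(-229))) = sqrt(8395/7 + (1253 + 229)) = sqrt(8395/7 + 1482) = sqrt(18769/7) = 137*sqrt(7)/7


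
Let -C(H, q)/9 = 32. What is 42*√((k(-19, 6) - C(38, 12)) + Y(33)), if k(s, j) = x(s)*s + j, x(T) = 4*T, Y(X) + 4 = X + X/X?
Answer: 84*√442 ≈ 1766.0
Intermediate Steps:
C(H, q) = -288 (C(H, q) = -9*32 = -288)
Y(X) = -3 + X (Y(X) = -4 + (X + X/X) = -4 + (X + 1) = -4 + (1 + X) = -3 + X)
k(s, j) = j + 4*s² (k(s, j) = (4*s)*s + j = 4*s² + j = j + 4*s²)
42*√((k(-19, 6) - C(38, 12)) + Y(33)) = 42*√(((6 + 4*(-19)²) - 1*(-288)) + (-3 + 33)) = 42*√(((6 + 4*361) + 288) + 30) = 42*√(((6 + 1444) + 288) + 30) = 42*√((1450 + 288) + 30) = 42*√(1738 + 30) = 42*√1768 = 42*(2*√442) = 84*√442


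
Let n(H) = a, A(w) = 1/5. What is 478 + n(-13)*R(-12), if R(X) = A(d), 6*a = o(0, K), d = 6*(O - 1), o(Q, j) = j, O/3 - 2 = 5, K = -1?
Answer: 14339/30 ≈ 477.97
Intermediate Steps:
O = 21 (O = 6 + 3*5 = 6 + 15 = 21)
d = 120 (d = 6*(21 - 1) = 6*20 = 120)
a = -1/6 (a = (1/6)*(-1) = -1/6 ≈ -0.16667)
A(w) = 1/5 (A(w) = 1*(1/5) = 1/5)
R(X) = 1/5
n(H) = -1/6
478 + n(-13)*R(-12) = 478 - 1/6*1/5 = 478 - 1/30 = 14339/30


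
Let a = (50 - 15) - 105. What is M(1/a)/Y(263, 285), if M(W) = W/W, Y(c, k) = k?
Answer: 1/285 ≈ 0.0035088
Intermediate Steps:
a = -70 (a = 35 - 105 = -70)
M(W) = 1
M(1/a)/Y(263, 285) = 1/285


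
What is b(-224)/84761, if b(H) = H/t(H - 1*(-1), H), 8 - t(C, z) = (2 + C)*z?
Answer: 28/524416307 ≈ 5.3393e-8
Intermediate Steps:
t(C, z) = 8 - z*(2 + C) (t(C, z) = 8 - (2 + C)*z = 8 - z*(2 + C))
b(H) = H/(8 - 2*H - H*(1 + H)) (b(H) = H/(8 - 2*H - (H - 1*(-1))*H) = H/(8 - 2*H - (H + 1)*H) = H/(8 - 2*H - (1 + H)*H) = H/(8 - 2*H - H*(1 + H)))
b(-224)/84761 = -1*(-224)/(-8 + (-224)**2 + 3*(-224))/84761 = -1*(-224)/(-8 + 50176 - 672)*(1/84761) = -1*(-224)/49496*(1/84761) = -1*(-224)*1/49496*(1/84761) = (28/6187)*(1/84761) = 28/524416307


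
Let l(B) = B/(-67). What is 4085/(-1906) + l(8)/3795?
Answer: -1038687773/484629090 ≈ -2.1433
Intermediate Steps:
l(B) = -B/67 (l(B) = B*(-1/67) = -B/67)
4085/(-1906) + l(8)/3795 = 4085/(-1906) - 1/67*8/3795 = 4085*(-1/1906) - 8/67*1/3795 = -4085/1906 - 8/254265 = -1038687773/484629090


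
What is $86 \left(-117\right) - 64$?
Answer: $-10126$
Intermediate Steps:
$86 \left(-117\right) - 64 = -10062 - 64 = -10126$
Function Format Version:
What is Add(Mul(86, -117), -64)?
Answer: -10126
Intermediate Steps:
Add(Mul(86, -117), -64) = Add(-10062, -64) = -10126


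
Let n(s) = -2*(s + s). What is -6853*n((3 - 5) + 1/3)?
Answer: -137060/3 ≈ -45687.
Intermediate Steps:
n(s) = -4*s
-6853*n((3 - 5) + 1/3) = -(-27412)*((3 - 5) + 1/3) = -(-27412)*(-2 + ⅓) = -(-27412)*(-5)/3 = -6853*20/3 = -137060/3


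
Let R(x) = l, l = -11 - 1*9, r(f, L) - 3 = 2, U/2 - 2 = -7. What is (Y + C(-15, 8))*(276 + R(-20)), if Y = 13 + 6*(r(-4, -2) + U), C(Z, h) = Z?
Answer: -8192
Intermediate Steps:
U = -10 (U = 4 + 2*(-7) = 4 - 14 = -10)
r(f, L) = 5 (r(f, L) = 3 + 2 = 5)
l = -20 (l = -11 - 9 = -20)
R(x) = -20
Y = -17 (Y = 13 + 6*(5 - 10) = 13 + 6*(-5) = 13 - 30 = -17)
(Y + C(-15, 8))*(276 + R(-20)) = (-17 - 15)*(276 - 20) = -32*256 = -8192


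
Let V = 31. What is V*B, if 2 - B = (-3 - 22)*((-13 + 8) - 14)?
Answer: -14663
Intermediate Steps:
B = -473 (B = 2 - (-3 - 22)*((-13 + 8) - 14) = 2 - (-25)*(-5 - 14) = 2 - (-25)*(-19) = 2 - 1*475 = 2 - 475 = -473)
V*B = 31*(-473) = -14663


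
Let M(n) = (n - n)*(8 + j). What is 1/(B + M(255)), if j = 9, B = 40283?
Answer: 1/40283 ≈ 2.4824e-5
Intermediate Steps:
M(n) = 0 (M(n) = (n - n)*(8 + 9) = 0*17 = 0)
1/(B + M(255)) = 1/(40283 + 0) = 1/40283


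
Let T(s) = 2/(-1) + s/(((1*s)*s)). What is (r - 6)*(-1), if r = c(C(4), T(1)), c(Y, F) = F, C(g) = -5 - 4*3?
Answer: 7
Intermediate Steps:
C(g) = -17 (C(g) = -5 - 12 = -17)
T(s) = -2 + 1/s (T(s) = 2*(-1) + s/((s*s)) = -2 + s/(s**2) = -2 + s/s**2 = -2 + 1/s)
r = -1 (r = -2 + 1/1 = -2 + 1 = -1)
(r - 6)*(-1) = (-1 - 6)*(-1) = -7*(-1) = 7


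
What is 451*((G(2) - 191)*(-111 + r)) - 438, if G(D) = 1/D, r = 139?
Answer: -2406072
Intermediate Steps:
451*((G(2) - 191)*(-111 + r)) - 438 = 451*((1/2 - 191)*(-111 + 139)) - 438 = 451*((½ - 191)*28) - 438 = 451*(-381/2*28) - 438 = 451*(-5334) - 438 = -2405634 - 438 = -2406072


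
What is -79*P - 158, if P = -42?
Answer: 3160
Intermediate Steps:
-79*P - 158 = -79*(-42) - 158 = 3318 - 158 = 3160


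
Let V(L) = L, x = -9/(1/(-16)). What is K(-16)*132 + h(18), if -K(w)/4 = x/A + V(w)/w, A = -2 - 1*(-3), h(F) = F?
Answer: -76542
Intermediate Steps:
x = 144 (x = -9/(-1/16) = -9*(-16) = 144)
A = 1 (A = -2 + 3 = 1)
K(w) = -580 (K(w) = -4*(144/1 + w/w) = -4*(144*1 + 1) = -4*(144 + 1) = -4*145 = -580)
K(-16)*132 + h(18) = -580*132 + 18 = -76560 + 18 = -76542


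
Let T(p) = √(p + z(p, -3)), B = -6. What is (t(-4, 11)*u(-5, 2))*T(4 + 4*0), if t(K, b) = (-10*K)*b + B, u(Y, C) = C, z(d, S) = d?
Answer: 1736*√2 ≈ 2455.1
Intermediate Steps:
t(K, b) = -6 - 10*K*b (t(K, b) = (-10*K)*b - 6 = -10*K*b - 6 = -6 - 10*K*b)
T(p) = √2*√p (T(p) = √(p + p) = √(2*p) = √2*√p)
(t(-4, 11)*u(-5, 2))*T(4 + 4*0) = ((-6 - 10*(-4)*11)*2)*(√2*√(4 + 4*0)) = ((-6 + 440)*2)*(√2*√(4 + 0)) = (434*2)*(√2*√4) = 868*(√2*2) = 868*(2*√2) = 1736*√2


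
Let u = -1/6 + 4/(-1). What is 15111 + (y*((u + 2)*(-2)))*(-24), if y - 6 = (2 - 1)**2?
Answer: 14383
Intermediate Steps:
u = -25/6 (u = -1*1/6 + 4*(-1) = -1/6 - 4 = -25/6 ≈ -4.1667)
y = 7 (y = 6 + (2 - 1)**2 = 6 + 1**2 = 6 + 1 = 7)
15111 + (y*((u + 2)*(-2)))*(-24) = 15111 + (7*((-25/6 + 2)*(-2)))*(-24) = 15111 + (7*(-13/6*(-2)))*(-24) = 15111 + (7*(13/3))*(-24) = 15111 + (91/3)*(-24) = 15111 - 728 = 14383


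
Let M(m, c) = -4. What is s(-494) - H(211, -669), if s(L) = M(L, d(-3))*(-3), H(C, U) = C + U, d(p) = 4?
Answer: 470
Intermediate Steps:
s(L) = 12 (s(L) = -4*(-3) = 12)
s(-494) - H(211, -669) = 12 - (211 - 669) = 12 - 1*(-458) = 12 + 458 = 470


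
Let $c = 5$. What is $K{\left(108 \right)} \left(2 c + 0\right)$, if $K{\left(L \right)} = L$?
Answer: $1080$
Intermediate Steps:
$K{\left(108 \right)} \left(2 c + 0\right) = 108 \left(2 \cdot 5 + 0\right) = 108 \left(10 + 0\right) = 108 \cdot 10 = 1080$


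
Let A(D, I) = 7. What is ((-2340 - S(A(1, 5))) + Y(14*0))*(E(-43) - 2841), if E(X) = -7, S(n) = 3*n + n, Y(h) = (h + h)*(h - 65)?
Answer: 6744064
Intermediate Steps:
Y(h) = 2*h*(-65 + h) (Y(h) = (2*h)*(-65 + h) = 2*h*(-65 + h))
S(n) = 4*n
((-2340 - S(A(1, 5))) + Y(14*0))*(E(-43) - 2841) = ((-2340 - 4*7) + 2*(14*0)*(-65 + 14*0))*(-7 - 2841) = ((-2340 - 1*28) + 2*0*(-65 + 0))*(-2848) = ((-2340 - 28) + 2*0*(-65))*(-2848) = (-2368 + 0)*(-2848) = -2368*(-2848) = 6744064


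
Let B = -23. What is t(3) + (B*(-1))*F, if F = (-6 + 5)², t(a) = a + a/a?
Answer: 27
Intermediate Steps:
t(a) = 1 + a (t(a) = a + 1 = 1 + a)
F = 1 (F = (-1)² = 1)
t(3) + (B*(-1))*F = (1 + 3) - 23*(-1)*1 = 4 + 23*1 = 4 + 23 = 27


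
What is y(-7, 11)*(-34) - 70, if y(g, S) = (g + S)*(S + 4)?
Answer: -2110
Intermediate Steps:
y(g, S) = (4 + S)*(S + g) (y(g, S) = (S + g)*(4 + S) = (4 + S)*(S + g))
y(-7, 11)*(-34) - 70 = (11² + 4*11 + 4*(-7) + 11*(-7))*(-34) - 70 = (121 + 44 - 28 - 77)*(-34) - 70 = 60*(-34) - 70 = -2040 - 70 = -2110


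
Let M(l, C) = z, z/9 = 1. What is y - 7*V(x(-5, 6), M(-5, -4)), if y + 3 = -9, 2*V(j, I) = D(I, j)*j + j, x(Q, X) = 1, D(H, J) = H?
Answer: -47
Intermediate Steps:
z = 9 (z = 9*1 = 9)
M(l, C) = 9
V(j, I) = j/2 + I*j/2 (V(j, I) = (I*j + j)/2 = (j + I*j)/2 = j/2 + I*j/2)
y = -12 (y = -3 - 9 = -12)
y - 7*V(x(-5, 6), M(-5, -4)) = -12 - 7*(1 + 9)/2 = -12 - 7*10/2 = -12 - 7*5 = -12 - 35 = -47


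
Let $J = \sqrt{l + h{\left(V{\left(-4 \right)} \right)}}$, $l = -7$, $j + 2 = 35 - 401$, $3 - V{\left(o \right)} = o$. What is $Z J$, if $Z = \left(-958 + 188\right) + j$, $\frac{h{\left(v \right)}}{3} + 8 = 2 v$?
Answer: $- 1138 \sqrt{11} \approx -3774.3$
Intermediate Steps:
$V{\left(o \right)} = 3 - o$
$j = -368$ ($j = -2 + \left(35 - 401\right) = -2 - 366 = -368$)
$h{\left(v \right)} = -24 + 6 v$ ($h{\left(v \right)} = -24 + 3 \cdot 2 v = -24 + 6 v$)
$Z = -1138$ ($Z = \left(-958 + 188\right) - 368 = -770 - 368 = -1138$)
$J = \sqrt{11}$ ($J = \sqrt{-7 - \left(24 - 6 \left(3 - -4\right)\right)} = \sqrt{-7 - \left(24 - 6 \left(3 + 4\right)\right)} = \sqrt{-7 + \left(-24 + 6 \cdot 7\right)} = \sqrt{-7 + \left(-24 + 42\right)} = \sqrt{-7 + 18} = \sqrt{11} \approx 3.3166$)
$Z J = - 1138 \sqrt{11}$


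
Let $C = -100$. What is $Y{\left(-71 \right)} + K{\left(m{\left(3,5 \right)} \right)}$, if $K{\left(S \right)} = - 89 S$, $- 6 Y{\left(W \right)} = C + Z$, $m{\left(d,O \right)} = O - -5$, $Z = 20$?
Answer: $- \frac{2630}{3} \approx -876.67$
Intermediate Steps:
$m{\left(d,O \right)} = 5 + O$ ($m{\left(d,O \right)} = O + 5 = 5 + O$)
$Y{\left(W \right)} = \frac{40}{3}$ ($Y{\left(W \right)} = - \frac{-100 + 20}{6} = \left(- \frac{1}{6}\right) \left(-80\right) = \frac{40}{3}$)
$Y{\left(-71 \right)} + K{\left(m{\left(3,5 \right)} \right)} = \frac{40}{3} - 89 \left(5 + 5\right) = \frac{40}{3} - 890 = - \frac{2630}{3}$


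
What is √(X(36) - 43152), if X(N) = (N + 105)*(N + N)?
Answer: 10*I*√330 ≈ 181.66*I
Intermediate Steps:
X(N) = 2*N*(105 + N) (X(N) = (105 + N)*(2*N) = 2*N*(105 + N))
√(X(36) - 43152) = √(2*36*(105 + 36) - 43152) = √(2*36*141 - 43152) = √(10152 - 43152) = √(-33000) = 10*I*√330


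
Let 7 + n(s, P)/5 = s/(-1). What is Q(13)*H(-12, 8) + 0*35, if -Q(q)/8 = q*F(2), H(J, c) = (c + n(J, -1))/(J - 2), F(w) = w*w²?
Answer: 13728/7 ≈ 1961.1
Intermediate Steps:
n(s, P) = -35 - 5*s (n(s, P) = -35 + 5*(s/(-1)) = -35 + 5*(s*(-1)) = -35 + 5*(-s) = -35 - 5*s)
F(w) = w³
H(J, c) = (-35 + c - 5*J)/(-2 + J) (H(J, c) = (c + (-35 - 5*J))/(J - 2) = (-35 + c - 5*J)/(-2 + J))
Q(q) = -64*q (Q(q) = -8*q*2³ = -8*q*8 = -64*q)
Q(13)*H(-12, 8) + 0*35 = (-64*13)*((-35 + 8 - 5*(-12))/(-2 - 12)) + 0*35 = -832*(-35 + 8 + 60)/(-14) + 0 = -(-416)*33/7 + 0 = -832*(-33/14) + 0 = 13728/7 + 0 = 13728/7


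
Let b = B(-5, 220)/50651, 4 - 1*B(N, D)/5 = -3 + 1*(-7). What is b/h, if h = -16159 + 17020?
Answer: 10/6230073 ≈ 1.6051e-6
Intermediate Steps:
h = 861
B(N, D) = 70 (B(N, D) = 20 - 5*(-3 + 1*(-7)) = 20 - 5*(-3 - 7) = 20 - 5*(-10) = 20 + 50 = 70)
b = 70/50651 ≈ 0.0013820
b/h = (70/50651)/861 = (70/50651)*(1/861) = 10/6230073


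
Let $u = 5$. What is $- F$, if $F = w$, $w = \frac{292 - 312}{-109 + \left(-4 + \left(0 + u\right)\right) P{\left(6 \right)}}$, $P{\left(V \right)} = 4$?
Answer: $- \frac{4}{21} \approx -0.19048$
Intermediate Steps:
$w = \frac{4}{21}$ ($w = \frac{292 - 312}{-109 + \left(-4 + \left(0 + 5\right)\right) 4} = - \frac{20}{-109 + \left(-4 + 5\right) 4} = - \frac{20}{-109 + 1 \cdot 4} = - \frac{20}{-109 + 4} = - \frac{20}{-105} = \left(-20\right) \left(- \frac{1}{105}\right) = \frac{4}{21} \approx 0.19048$)
$F = \frac{4}{21} \approx 0.19048$
$- F = \left(-1\right) \frac{4}{21} = - \frac{4}{21}$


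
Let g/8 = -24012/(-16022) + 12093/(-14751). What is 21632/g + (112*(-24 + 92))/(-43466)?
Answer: 2314697282783696/581165652013 ≈ 3982.9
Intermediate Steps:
g = 213929288/39390087 (g = 8*(-24012/(-16022) + 12093/(-14751)) = 8*(-24012*(-1/16022) + 12093*(-1/14751)) = 8*(12006/8011 - 4031/4917) = 8*(26741161/39390087) = 213929288/39390087 ≈ 5.4310)
21632/g + (112*(-24 + 92))/(-43466) = 21632/(213929288/39390087) + (112*(-24 + 92))/(-43466) = 21632*(39390087/213929288) + (112*68)*(-1/43466) = 106510795248/26741161 + 7616*(-1/43466) = 106510795248/26741161 - 3808/21733 = 2314697282783696/581165652013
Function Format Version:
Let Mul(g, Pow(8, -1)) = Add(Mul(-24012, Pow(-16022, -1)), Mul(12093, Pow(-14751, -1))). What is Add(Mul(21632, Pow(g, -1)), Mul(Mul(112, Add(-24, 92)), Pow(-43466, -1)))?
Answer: Rational(2314697282783696, 581165652013) ≈ 3982.9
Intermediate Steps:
g = Rational(213929288, 39390087) (g = Mul(8, Add(Mul(-24012, Pow(-16022, -1)), Mul(12093, Pow(-14751, -1)))) = Mul(8, Add(Mul(-24012, Rational(-1, 16022)), Mul(12093, Rational(-1, 14751)))) = Mul(8, Add(Rational(12006, 8011), Rational(-4031, 4917))) = Mul(8, Rational(26741161, 39390087)) = Rational(213929288, 39390087) ≈ 5.4310)
Add(Mul(21632, Pow(g, -1)), Mul(Mul(112, Add(-24, 92)), Pow(-43466, -1))) = Add(Mul(21632, Pow(Rational(213929288, 39390087), -1)), Mul(Mul(112, Add(-24, 92)), Pow(-43466, -1))) = Add(Mul(21632, Rational(39390087, 213929288)), Mul(Mul(112, 68), Rational(-1, 43466))) = Add(Rational(106510795248, 26741161), Mul(7616, Rational(-1, 43466))) = Add(Rational(106510795248, 26741161), Rational(-3808, 21733)) = Rational(2314697282783696, 581165652013)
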